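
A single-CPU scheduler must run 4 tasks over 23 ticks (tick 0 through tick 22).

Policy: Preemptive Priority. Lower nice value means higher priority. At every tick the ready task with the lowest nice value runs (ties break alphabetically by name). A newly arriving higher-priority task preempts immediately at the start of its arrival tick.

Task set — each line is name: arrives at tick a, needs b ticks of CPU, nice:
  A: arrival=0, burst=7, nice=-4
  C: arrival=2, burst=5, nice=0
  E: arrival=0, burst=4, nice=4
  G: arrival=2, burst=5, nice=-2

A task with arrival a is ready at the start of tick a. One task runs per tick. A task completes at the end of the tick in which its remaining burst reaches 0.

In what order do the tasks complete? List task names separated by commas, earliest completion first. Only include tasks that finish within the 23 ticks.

t=0: ready={A,E} → run A
t=1: ready={A,E} → run A
t=2: ready={A,C,E,G} → run A
t=3: ready={A,C,E,G} → run A
t=4: ready={A,C,E,G} → run A
t=5: ready={A,C,E,G} → run A
t=6: ready={A,C,E,G} → run A
t=7: ready={C,E,G} → run G
t=8: ready={C,E,G} → run G
t=9: ready={C,E,G} → run G
t=10: ready={C,E,G} → run G
t=11: ready={C,E,G} → run G
t=12: ready={C,E} → run C
t=13: ready={C,E} → run C
t=14: ready={C,E} → run C
t=15: ready={C,E} → run C
t=16: ready={C,E} → run C
t=17: ready={E} → run E
t=18: ready={E} → run E
t=19: ready={E} → run E
t=20: ready={E} → run E
t=21: (idle)
t=22: (idle)

completion order = A, G, C, E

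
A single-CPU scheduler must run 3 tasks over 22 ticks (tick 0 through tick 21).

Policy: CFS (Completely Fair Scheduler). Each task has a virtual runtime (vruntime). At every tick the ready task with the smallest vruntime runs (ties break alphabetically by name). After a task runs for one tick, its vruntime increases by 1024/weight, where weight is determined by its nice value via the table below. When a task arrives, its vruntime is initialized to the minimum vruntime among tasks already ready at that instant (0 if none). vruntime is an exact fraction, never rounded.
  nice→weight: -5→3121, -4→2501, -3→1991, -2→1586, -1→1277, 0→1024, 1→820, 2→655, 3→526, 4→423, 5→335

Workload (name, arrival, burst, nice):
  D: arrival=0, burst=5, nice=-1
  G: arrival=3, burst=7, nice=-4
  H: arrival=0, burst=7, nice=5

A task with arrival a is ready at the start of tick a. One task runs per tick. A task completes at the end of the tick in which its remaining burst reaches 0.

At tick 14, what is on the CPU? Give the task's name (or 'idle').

running at tick 14 = H

t=0: vr[D=0 H=0] → run D
t=1: vr[D=1024/1277 H=0] → run H
t=2: vr[D=1024/1277 H=1024/335] → run D
t=3: vr[D=2048/1277 G=2048/1277 H=1024/335] → run D
t=4: vr[D=3072/1277 G=2048/1277 H=1024/335] → run G
t=5: vr[D=3072/1277 G=6429696/3193777 H=1024/335] → run G
t=6: vr[D=3072/1277 G=7737344/3193777 H=1024/335] → run D
t=7: vr[D=4096/1277 G=7737344/3193777 H=1024/335] → run G
t=8: vr[D=4096/1277 G=9044992/3193777 H=1024/335] → run G
t=9: vr[D=4096/1277 G=10352640/3193777 H=1024/335] → run H
t=10: vr[D=4096/1277 G=10352640/3193777 H=2048/335] → run D
t=11: vr[G=10352640/3193777 H=2048/335] → run G
t=12: vr[G=11660288/3193777 H=2048/335] → run G
t=13: vr[G=12967936/3193777 H=2048/335] → run G
t=14: vr[H=2048/335] → run H
t=15: vr[H=3072/335] → run H
t=16: vr[H=4096/335] → run H
t=17: vr[H=1024/67] → run H
t=18: vr[H=6144/335] → run H
t=19: (idle)
t=20: (idle)
t=21: (idle)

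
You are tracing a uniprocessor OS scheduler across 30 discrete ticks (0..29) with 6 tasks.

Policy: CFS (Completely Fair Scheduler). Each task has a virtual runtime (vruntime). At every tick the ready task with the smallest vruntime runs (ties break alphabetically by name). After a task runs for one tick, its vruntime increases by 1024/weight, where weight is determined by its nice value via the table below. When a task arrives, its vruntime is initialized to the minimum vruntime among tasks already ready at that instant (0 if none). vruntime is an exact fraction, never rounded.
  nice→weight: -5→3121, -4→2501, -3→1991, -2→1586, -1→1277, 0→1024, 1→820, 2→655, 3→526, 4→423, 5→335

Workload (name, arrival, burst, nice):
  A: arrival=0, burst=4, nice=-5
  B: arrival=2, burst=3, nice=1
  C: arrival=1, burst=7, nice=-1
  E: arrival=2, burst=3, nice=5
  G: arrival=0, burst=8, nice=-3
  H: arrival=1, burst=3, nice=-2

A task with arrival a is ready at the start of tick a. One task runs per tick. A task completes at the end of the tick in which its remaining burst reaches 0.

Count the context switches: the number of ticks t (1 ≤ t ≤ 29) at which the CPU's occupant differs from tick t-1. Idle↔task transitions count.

t=0: vr[A=0 G=0] → run A
t=1: vr[A=1024/3121 C=0 G=0 H=0] → run C
t=2: vr[A=1024/3121 B=0 C=1024/1277 E=0 G=0 H=0] → run B
t=3: vr[A=1024/3121 B=256/205 C=1024/1277 E=0 G=0 H=0] → run E
t=4: vr[A=1024/3121 B=256/205 C=1024/1277 E=1024/335 G=0 H=0] → run G
t=5: vr[A=1024/3121 B=256/205 C=1024/1277 E=1024/335 G=1024/1991 H=0] → run H
t=6: vr[A=1024/3121 B=256/205 C=1024/1277 E=1024/335 G=1024/1991 H=512/793] → run A
t=7: vr[A=2048/3121 B=256/205 C=1024/1277 E=1024/335 G=1024/1991 H=512/793] → run G
t=8: vr[A=2048/3121 B=256/205 C=1024/1277 E=1024/335 G=2048/1991 H=512/793] → run H
t=9: vr[A=2048/3121 B=256/205 C=1024/1277 E=1024/335 G=2048/1991 H=1024/793] → run A
t=10: vr[A=3072/3121 B=256/205 C=1024/1277 E=1024/335 G=2048/1991 H=1024/793] → run C
t=11: vr[A=3072/3121 B=256/205 C=2048/1277 E=1024/335 G=2048/1991 H=1024/793] → run A
t=12: vr[B=256/205 C=2048/1277 E=1024/335 G=2048/1991 H=1024/793] → run G
t=13: vr[B=256/205 C=2048/1277 E=1024/335 G=3072/1991 H=1024/793] → run B
t=14: vr[B=512/205 C=2048/1277 E=1024/335 G=3072/1991 H=1024/793] → run H
t=15: vr[B=512/205 C=2048/1277 E=1024/335 G=3072/1991] → run G
t=16: vr[B=512/205 C=2048/1277 E=1024/335 G=4096/1991] → run C
t=17: vr[B=512/205 C=3072/1277 E=1024/335 G=4096/1991] → run G
t=18: vr[B=512/205 C=3072/1277 E=1024/335 G=5120/1991] → run C
t=19: vr[B=512/205 C=4096/1277 E=1024/335 G=5120/1991] → run B
t=20: vr[C=4096/1277 E=1024/335 G=5120/1991] → run G
t=21: vr[C=4096/1277 E=1024/335 G=6144/1991] → run E
t=22: vr[C=4096/1277 E=2048/335 G=6144/1991] → run G
t=23: vr[C=4096/1277 E=2048/335 G=7168/1991] → run C
t=24: vr[C=5120/1277 E=2048/335 G=7168/1991] → run G
t=25: vr[C=5120/1277 E=2048/335] → run C
t=26: vr[C=6144/1277 E=2048/335] → run C
t=27: vr[E=2048/335] → run E
t=28: (idle)
t=29: (idle)

context switches = 27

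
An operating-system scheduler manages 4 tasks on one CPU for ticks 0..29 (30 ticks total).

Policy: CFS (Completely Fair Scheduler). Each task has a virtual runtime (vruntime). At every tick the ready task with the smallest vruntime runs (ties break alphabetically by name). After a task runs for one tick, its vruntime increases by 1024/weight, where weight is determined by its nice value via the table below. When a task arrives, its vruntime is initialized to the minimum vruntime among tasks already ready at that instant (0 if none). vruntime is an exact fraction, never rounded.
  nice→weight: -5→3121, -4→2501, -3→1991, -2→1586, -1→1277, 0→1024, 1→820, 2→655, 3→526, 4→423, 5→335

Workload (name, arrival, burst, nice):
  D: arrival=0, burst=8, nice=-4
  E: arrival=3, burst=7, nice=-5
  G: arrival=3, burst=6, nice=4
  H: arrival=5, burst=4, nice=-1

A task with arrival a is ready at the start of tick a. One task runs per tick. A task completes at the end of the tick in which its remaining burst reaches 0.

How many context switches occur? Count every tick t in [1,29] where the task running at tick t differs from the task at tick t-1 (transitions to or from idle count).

t=0: vr[D=0] → run D
t=1: vr[D=1024/2501] → run D
t=2: vr[D=2048/2501] → run D
t=3: vr[D=3072/2501 E=3072/2501 G=3072/2501] → run D
t=4: vr[D=4096/2501 E=3072/2501 G=3072/2501] → run E
t=5: vr[D=4096/2501 E=12148736/7805621 G=3072/2501 H=3072/2501] → run G
t=6: vr[D=4096/2501 E=12148736/7805621 G=3860480/1057923 H=3072/2501] → run H
t=7: vr[D=4096/2501 E=12148736/7805621 G=3860480/1057923 H=6483968/3193777] → run E
t=8: vr[D=4096/2501 E=14709760/7805621 G=3860480/1057923 H=6483968/3193777] → run D
t=9: vr[D=5120/2501 E=14709760/7805621 G=3860480/1057923 H=6483968/3193777] → run E
t=10: vr[D=5120/2501 E=17270784/7805621 G=3860480/1057923 H=6483968/3193777] → run H
t=11: vr[D=5120/2501 E=17270784/7805621 G=3860480/1057923 H=9044992/3193777] → run D
t=12: vr[D=6144/2501 E=17270784/7805621 G=3860480/1057923 H=9044992/3193777] → run E
t=13: vr[D=6144/2501 E=19831808/7805621 G=3860480/1057923 H=9044992/3193777] → run D
t=14: vr[D=7168/2501 E=19831808/7805621 G=3860480/1057923 H=9044992/3193777] → run E
t=15: vr[D=7168/2501 E=22392832/7805621 G=3860480/1057923 H=9044992/3193777] → run H
t=16: vr[D=7168/2501 E=22392832/7805621 G=3860480/1057923 H=11606016/3193777] → run D
t=17: vr[E=22392832/7805621 G=3860480/1057923 H=11606016/3193777] → run E
t=18: vr[E=24953856/7805621 G=3860480/1057923 H=11606016/3193777] → run E
t=19: vr[G=3860480/1057923 H=11606016/3193777] → run H
t=20: vr[G=3860480/1057923] → run G
t=21: vr[G=6421504/1057923] → run G
t=22: vr[G=2994176/352641] → run G
t=23: vr[G=11543552/1057923] → run G
t=24: vr[G=14104576/1057923] → run G
t=25: (idle)
t=26: (idle)
t=27: (idle)
t=28: (idle)
t=29: (idle)

context switches = 17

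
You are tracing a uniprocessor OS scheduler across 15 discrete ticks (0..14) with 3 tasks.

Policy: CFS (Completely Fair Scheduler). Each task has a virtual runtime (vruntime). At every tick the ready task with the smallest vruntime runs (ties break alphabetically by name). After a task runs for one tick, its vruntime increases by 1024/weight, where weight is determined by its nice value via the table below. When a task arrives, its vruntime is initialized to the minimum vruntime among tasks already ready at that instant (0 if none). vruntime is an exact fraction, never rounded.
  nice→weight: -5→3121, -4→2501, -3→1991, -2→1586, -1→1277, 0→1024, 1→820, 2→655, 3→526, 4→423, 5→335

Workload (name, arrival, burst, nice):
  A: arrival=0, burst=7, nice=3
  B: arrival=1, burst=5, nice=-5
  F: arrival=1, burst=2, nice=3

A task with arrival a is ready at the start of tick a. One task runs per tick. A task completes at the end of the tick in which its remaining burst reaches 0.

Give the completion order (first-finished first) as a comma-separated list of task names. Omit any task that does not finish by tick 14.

completion order = B, F, A

t=0: vr[A=0] → run A
t=1: vr[A=512/263 B=512/263 F=512/263] → run A
t=2: vr[A=1024/263 B=512/263 F=512/263] → run B
t=3: vr[A=1024/263 B=1867264/820823 F=512/263] → run F
t=4: vr[A=1024/263 B=1867264/820823 F=1024/263] → run B
t=5: vr[A=1024/263 B=2136576/820823 F=1024/263] → run B
t=6: vr[A=1024/263 B=2405888/820823 F=1024/263] → run B
t=7: vr[A=1024/263 B=2675200/820823 F=1024/263] → run B
t=8: vr[A=1024/263 F=1024/263] → run A
t=9: vr[A=1536/263 F=1024/263] → run F
t=10: vr[A=1536/263] → run A
t=11: vr[A=2048/263] → run A
t=12: vr[A=2560/263] → run A
t=13: vr[A=3072/263] → run A
t=14: (idle)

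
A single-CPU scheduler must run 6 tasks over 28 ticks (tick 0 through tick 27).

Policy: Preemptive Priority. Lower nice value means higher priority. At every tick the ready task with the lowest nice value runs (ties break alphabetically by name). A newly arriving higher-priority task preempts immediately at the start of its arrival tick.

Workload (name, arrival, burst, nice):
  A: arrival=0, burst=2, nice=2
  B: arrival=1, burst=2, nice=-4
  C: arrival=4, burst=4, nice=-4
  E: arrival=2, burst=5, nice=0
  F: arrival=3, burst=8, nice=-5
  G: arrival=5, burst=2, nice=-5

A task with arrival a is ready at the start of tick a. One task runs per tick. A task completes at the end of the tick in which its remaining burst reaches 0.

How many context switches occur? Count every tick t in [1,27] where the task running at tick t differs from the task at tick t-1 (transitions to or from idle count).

t=0: ready={A} → run A
t=1: ready={A,B} → run B
t=2: ready={A,B,E} → run B
t=3: ready={A,E,F} → run F
t=4: ready={A,C,E,F} → run F
t=5: ready={A,C,E,F,G} → run F
t=6: ready={A,C,E,F,G} → run F
t=7: ready={A,C,E,F,G} → run F
t=8: ready={A,C,E,F,G} → run F
t=9: ready={A,C,E,F,G} → run F
t=10: ready={A,C,E,F,G} → run F
t=11: ready={A,C,E,G} → run G
t=12: ready={A,C,E,G} → run G
t=13: ready={A,C,E} → run C
t=14: ready={A,C,E} → run C
t=15: ready={A,C,E} → run C
t=16: ready={A,C,E} → run C
t=17: ready={A,E} → run E
t=18: ready={A,E} → run E
t=19: ready={A,E} → run E
t=20: ready={A,E} → run E
t=21: ready={A,E} → run E
t=22: ready={A} → run A
t=23: (idle)
t=24: (idle)
t=25: (idle)
t=26: (idle)
t=27: (idle)

context switches = 7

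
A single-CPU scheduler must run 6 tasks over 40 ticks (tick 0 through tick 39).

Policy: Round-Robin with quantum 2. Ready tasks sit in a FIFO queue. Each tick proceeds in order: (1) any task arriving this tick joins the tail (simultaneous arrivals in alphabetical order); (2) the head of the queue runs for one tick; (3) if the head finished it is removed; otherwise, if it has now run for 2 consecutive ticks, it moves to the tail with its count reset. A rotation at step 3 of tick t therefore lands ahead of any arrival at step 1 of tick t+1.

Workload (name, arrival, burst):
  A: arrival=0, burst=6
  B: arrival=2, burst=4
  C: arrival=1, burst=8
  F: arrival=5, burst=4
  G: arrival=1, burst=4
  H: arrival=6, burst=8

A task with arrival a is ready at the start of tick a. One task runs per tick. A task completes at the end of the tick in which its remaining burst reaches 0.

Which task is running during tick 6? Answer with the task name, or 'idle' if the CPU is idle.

running at tick 6 = A

t=0: queue=[A] q_used=0 → run A
t=1: queue=[A,C,G] q_used=1 → run A
t=2: queue=[C,G,A,B] q_used=0 → run C
t=3: queue=[C,G,A,B] q_used=1 → run C
t=4: queue=[G,A,B,C] q_used=0 → run G
t=5: queue=[G,A,B,C,F] q_used=1 → run G
t=6: queue=[A,B,C,F,G,H] q_used=0 → run A
t=7: queue=[A,B,C,F,G,H] q_used=1 → run A
t=8: queue=[B,C,F,G,H,A] q_used=0 → run B
t=9: queue=[B,C,F,G,H,A] q_used=1 → run B
t=10: queue=[C,F,G,H,A,B] q_used=0 → run C
t=11: queue=[C,F,G,H,A,B] q_used=1 → run C
t=12: queue=[F,G,H,A,B,C] q_used=0 → run F
t=13: queue=[F,G,H,A,B,C] q_used=1 → run F
t=14: queue=[G,H,A,B,C,F] q_used=0 → run G
t=15: queue=[G,H,A,B,C,F] q_used=1 → run G
t=16: queue=[H,A,B,C,F] q_used=0 → run H
t=17: queue=[H,A,B,C,F] q_used=1 → run H
t=18: queue=[A,B,C,F,H] q_used=0 → run A
t=19: queue=[A,B,C,F,H] q_used=1 → run A
t=20: queue=[B,C,F,H] q_used=0 → run B
t=21: queue=[B,C,F,H] q_used=1 → run B
t=22: queue=[C,F,H] q_used=0 → run C
t=23: queue=[C,F,H] q_used=1 → run C
t=24: queue=[F,H,C] q_used=0 → run F
t=25: queue=[F,H,C] q_used=1 → run F
t=26: queue=[H,C] q_used=0 → run H
t=27: queue=[H,C] q_used=1 → run H
t=28: queue=[C,H] q_used=0 → run C
t=29: queue=[C,H] q_used=1 → run C
t=30: queue=[H] q_used=0 → run H
t=31: queue=[H] q_used=1 → run H
t=32: queue=[H] q_used=0 → run H
t=33: queue=[H] q_used=1 → run H
t=34: (idle)
t=35: (idle)
t=36: (idle)
t=37: (idle)
t=38: (idle)
t=39: (idle)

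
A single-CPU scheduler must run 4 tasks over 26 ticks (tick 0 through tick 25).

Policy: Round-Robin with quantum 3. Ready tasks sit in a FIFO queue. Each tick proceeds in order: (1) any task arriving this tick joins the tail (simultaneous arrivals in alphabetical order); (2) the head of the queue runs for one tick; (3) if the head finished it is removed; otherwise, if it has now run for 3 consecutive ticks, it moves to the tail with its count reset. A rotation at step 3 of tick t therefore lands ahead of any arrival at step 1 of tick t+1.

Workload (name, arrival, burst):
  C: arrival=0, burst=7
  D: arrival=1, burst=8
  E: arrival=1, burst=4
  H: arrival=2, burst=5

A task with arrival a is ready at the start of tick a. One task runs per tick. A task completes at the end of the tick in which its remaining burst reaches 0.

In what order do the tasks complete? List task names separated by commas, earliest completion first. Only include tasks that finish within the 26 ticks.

t=0: queue=[C] q_used=0 → run C
t=1: queue=[C,D,E] q_used=1 → run C
t=2: queue=[C,D,E,H] q_used=2 → run C
t=3: queue=[D,E,H,C] q_used=0 → run D
t=4: queue=[D,E,H,C] q_used=1 → run D
t=5: queue=[D,E,H,C] q_used=2 → run D
t=6: queue=[E,H,C,D] q_used=0 → run E
t=7: queue=[E,H,C,D] q_used=1 → run E
t=8: queue=[E,H,C,D] q_used=2 → run E
t=9: queue=[H,C,D,E] q_used=0 → run H
t=10: queue=[H,C,D,E] q_used=1 → run H
t=11: queue=[H,C,D,E] q_used=2 → run H
t=12: queue=[C,D,E,H] q_used=0 → run C
t=13: queue=[C,D,E,H] q_used=1 → run C
t=14: queue=[C,D,E,H] q_used=2 → run C
t=15: queue=[D,E,H,C] q_used=0 → run D
t=16: queue=[D,E,H,C] q_used=1 → run D
t=17: queue=[D,E,H,C] q_used=2 → run D
t=18: queue=[E,H,C,D] q_used=0 → run E
t=19: queue=[H,C,D] q_used=0 → run H
t=20: queue=[H,C,D] q_used=1 → run H
t=21: queue=[C,D] q_used=0 → run C
t=22: queue=[D] q_used=0 → run D
t=23: queue=[D] q_used=1 → run D
t=24: (idle)
t=25: (idle)

completion order = E, H, C, D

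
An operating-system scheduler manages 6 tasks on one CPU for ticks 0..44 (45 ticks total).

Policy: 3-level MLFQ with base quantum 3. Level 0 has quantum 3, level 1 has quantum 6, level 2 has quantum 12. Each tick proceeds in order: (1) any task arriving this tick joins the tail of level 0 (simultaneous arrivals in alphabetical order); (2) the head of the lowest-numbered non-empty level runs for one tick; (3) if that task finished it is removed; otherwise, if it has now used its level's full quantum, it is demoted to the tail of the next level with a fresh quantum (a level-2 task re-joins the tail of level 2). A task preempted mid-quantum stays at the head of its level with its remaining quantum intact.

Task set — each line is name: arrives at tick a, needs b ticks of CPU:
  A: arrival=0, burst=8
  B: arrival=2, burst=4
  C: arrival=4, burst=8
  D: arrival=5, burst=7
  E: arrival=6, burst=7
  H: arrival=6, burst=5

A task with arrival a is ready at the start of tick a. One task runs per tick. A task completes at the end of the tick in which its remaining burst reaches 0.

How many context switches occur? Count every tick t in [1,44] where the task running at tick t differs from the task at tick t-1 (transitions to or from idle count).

context switches = 12

t=0: L0/L1/L2 = A/-/- → run A
t=1: L0/L1/L2 = A/-/- → run A
t=2: L0/L1/L2 = AB/-/- → run A
t=3: L0/L1/L2 = B/A/- → run B
t=4: L0/L1/L2 = BC/A/- → run B
t=5: L0/L1/L2 = BCD/A/- → run B
t=6: L0/L1/L2 = CDEH/AB/- → run C
t=7: L0/L1/L2 = CDEH/AB/- → run C
t=8: L0/L1/L2 = CDEH/AB/- → run C
t=9: L0/L1/L2 = DEH/ABC/- → run D
t=10: L0/L1/L2 = DEH/ABC/- → run D
t=11: L0/L1/L2 = DEH/ABC/- → run D
t=12: L0/L1/L2 = EH/ABCD/- → run E
t=13: L0/L1/L2 = EH/ABCD/- → run E
t=14: L0/L1/L2 = EH/ABCD/- → run E
t=15: L0/L1/L2 = H/ABCDE/- → run H
t=16: L0/L1/L2 = H/ABCDE/- → run H
t=17: L0/L1/L2 = H/ABCDE/- → run H
t=18: L0/L1/L2 = -/ABCDEH/- → run A
t=19: L0/L1/L2 = -/ABCDEH/- → run A
t=20: L0/L1/L2 = -/ABCDEH/- → run A
t=21: L0/L1/L2 = -/ABCDEH/- → run A
t=22: L0/L1/L2 = -/ABCDEH/- → run A
t=23: L0/L1/L2 = -/BCDEH/- → run B
t=24: L0/L1/L2 = -/CDEH/- → run C
t=25: L0/L1/L2 = -/CDEH/- → run C
t=26: L0/L1/L2 = -/CDEH/- → run C
t=27: L0/L1/L2 = -/CDEH/- → run C
t=28: L0/L1/L2 = -/CDEH/- → run C
t=29: L0/L1/L2 = -/DEH/- → run D
t=30: L0/L1/L2 = -/DEH/- → run D
t=31: L0/L1/L2 = -/DEH/- → run D
t=32: L0/L1/L2 = -/DEH/- → run D
t=33: L0/L1/L2 = -/EH/- → run E
t=34: L0/L1/L2 = -/EH/- → run E
t=35: L0/L1/L2 = -/EH/- → run E
t=36: L0/L1/L2 = -/EH/- → run E
t=37: L0/L1/L2 = -/H/- → run H
t=38: L0/L1/L2 = -/H/- → run H
t=39: (idle)
t=40: (idle)
t=41: (idle)
t=42: (idle)
t=43: (idle)
t=44: (idle)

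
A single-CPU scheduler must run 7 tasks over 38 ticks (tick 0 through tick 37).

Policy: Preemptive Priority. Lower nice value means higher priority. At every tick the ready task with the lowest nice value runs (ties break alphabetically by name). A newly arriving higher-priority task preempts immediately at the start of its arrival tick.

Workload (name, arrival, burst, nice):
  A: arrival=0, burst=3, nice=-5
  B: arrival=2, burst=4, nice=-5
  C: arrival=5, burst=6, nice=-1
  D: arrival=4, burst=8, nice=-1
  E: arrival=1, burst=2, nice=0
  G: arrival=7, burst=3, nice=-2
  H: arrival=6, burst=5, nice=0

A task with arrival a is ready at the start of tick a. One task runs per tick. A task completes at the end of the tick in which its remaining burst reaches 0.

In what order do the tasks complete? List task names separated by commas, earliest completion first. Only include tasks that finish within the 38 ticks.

t=0: ready={A} → run A
t=1: ready={A,E} → run A
t=2: ready={A,B,E} → run A
t=3: ready={B,E} → run B
t=4: ready={B,D,E} → run B
t=5: ready={B,C,D,E} → run B
t=6: ready={B,C,D,E,H} → run B
t=7: ready={C,D,E,G,H} → run G
t=8: ready={C,D,E,G,H} → run G
t=9: ready={C,D,E,G,H} → run G
t=10: ready={C,D,E,H} → run C
t=11: ready={C,D,E,H} → run C
t=12: ready={C,D,E,H} → run C
t=13: ready={C,D,E,H} → run C
t=14: ready={C,D,E,H} → run C
t=15: ready={C,D,E,H} → run C
t=16: ready={D,E,H} → run D
t=17: ready={D,E,H} → run D
t=18: ready={D,E,H} → run D
t=19: ready={D,E,H} → run D
t=20: ready={D,E,H} → run D
t=21: ready={D,E,H} → run D
t=22: ready={D,E,H} → run D
t=23: ready={D,E,H} → run D
t=24: ready={E,H} → run E
t=25: ready={E,H} → run E
t=26: ready={H} → run H
t=27: ready={H} → run H
t=28: ready={H} → run H
t=29: ready={H} → run H
t=30: ready={H} → run H
t=31: (idle)
t=32: (idle)
t=33: (idle)
t=34: (idle)
t=35: (idle)
t=36: (idle)
t=37: (idle)

completion order = A, B, G, C, D, E, H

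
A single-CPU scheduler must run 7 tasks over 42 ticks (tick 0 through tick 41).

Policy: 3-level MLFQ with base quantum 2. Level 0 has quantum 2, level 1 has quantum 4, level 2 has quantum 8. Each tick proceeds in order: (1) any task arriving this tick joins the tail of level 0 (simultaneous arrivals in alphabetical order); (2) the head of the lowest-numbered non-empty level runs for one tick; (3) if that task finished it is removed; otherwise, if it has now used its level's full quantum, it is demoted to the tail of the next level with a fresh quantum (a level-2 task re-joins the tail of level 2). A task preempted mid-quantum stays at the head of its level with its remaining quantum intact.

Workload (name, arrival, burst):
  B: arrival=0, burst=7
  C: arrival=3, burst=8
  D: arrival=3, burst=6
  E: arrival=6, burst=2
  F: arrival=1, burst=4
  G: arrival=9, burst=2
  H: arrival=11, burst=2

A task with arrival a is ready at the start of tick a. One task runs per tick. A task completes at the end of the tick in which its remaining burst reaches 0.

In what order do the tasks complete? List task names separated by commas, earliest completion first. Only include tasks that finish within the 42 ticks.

t=0: L0/L1/L2 = B/-/- → run B
t=1: L0/L1/L2 = BF/-/- → run B
t=2: L0/L1/L2 = F/B/- → run F
t=3: L0/L1/L2 = FCD/B/- → run F
t=4: L0/L1/L2 = CD/BF/- → run C
t=5: L0/L1/L2 = CD/BF/- → run C
t=6: L0/L1/L2 = DE/BFC/- → run D
t=7: L0/L1/L2 = DE/BFC/- → run D
t=8: L0/L1/L2 = E/BFCD/- → run E
t=9: L0/L1/L2 = EG/BFCD/- → run E
t=10: L0/L1/L2 = G/BFCD/- → run G
t=11: L0/L1/L2 = GH/BFCD/- → run G
t=12: L0/L1/L2 = H/BFCD/- → run H
t=13: L0/L1/L2 = H/BFCD/- → run H
t=14: L0/L1/L2 = -/BFCD/- → run B
t=15: L0/L1/L2 = -/BFCD/- → run B
t=16: L0/L1/L2 = -/BFCD/- → run B
t=17: L0/L1/L2 = -/BFCD/- → run B
t=18: L0/L1/L2 = -/FCD/B → run F
t=19: L0/L1/L2 = -/FCD/B → run F
t=20: L0/L1/L2 = -/CD/B → run C
t=21: L0/L1/L2 = -/CD/B → run C
t=22: L0/L1/L2 = -/CD/B → run C
t=23: L0/L1/L2 = -/CD/B → run C
t=24: L0/L1/L2 = -/D/BC → run D
t=25: L0/L1/L2 = -/D/BC → run D
t=26: L0/L1/L2 = -/D/BC → run D
t=27: L0/L1/L2 = -/D/BC → run D
t=28: L0/L1/L2 = -/-/BC → run B
t=29: L0/L1/L2 = -/-/C → run C
t=30: L0/L1/L2 = -/-/C → run C
t=31: (idle)
t=32: (idle)
t=33: (idle)
t=34: (idle)
t=35: (idle)
t=36: (idle)
t=37: (idle)
t=38: (idle)
t=39: (idle)
t=40: (idle)
t=41: (idle)

completion order = E, G, H, F, D, B, C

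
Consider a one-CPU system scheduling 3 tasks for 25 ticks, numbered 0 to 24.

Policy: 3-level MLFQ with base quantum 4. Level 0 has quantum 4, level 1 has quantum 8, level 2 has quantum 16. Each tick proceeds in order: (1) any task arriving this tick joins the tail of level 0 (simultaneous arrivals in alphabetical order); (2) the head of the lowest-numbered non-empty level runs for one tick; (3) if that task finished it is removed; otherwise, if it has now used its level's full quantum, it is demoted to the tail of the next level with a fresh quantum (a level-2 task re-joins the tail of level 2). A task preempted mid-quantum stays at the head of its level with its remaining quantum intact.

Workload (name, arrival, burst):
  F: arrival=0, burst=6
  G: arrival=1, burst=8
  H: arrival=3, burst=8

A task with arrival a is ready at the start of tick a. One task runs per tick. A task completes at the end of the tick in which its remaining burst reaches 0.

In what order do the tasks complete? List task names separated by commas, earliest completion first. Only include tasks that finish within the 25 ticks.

t=0: L0/L1/L2 = F/-/- → run F
t=1: L0/L1/L2 = FG/-/- → run F
t=2: L0/L1/L2 = FG/-/- → run F
t=3: L0/L1/L2 = FGH/-/- → run F
t=4: L0/L1/L2 = GH/F/- → run G
t=5: L0/L1/L2 = GH/F/- → run G
t=6: L0/L1/L2 = GH/F/- → run G
t=7: L0/L1/L2 = GH/F/- → run G
t=8: L0/L1/L2 = H/FG/- → run H
t=9: L0/L1/L2 = H/FG/- → run H
t=10: L0/L1/L2 = H/FG/- → run H
t=11: L0/L1/L2 = H/FG/- → run H
t=12: L0/L1/L2 = -/FGH/- → run F
t=13: L0/L1/L2 = -/FGH/- → run F
t=14: L0/L1/L2 = -/GH/- → run G
t=15: L0/L1/L2 = -/GH/- → run G
t=16: L0/L1/L2 = -/GH/- → run G
t=17: L0/L1/L2 = -/GH/- → run G
t=18: L0/L1/L2 = -/H/- → run H
t=19: L0/L1/L2 = -/H/- → run H
t=20: L0/L1/L2 = -/H/- → run H
t=21: L0/L1/L2 = -/H/- → run H
t=22: (idle)
t=23: (idle)
t=24: (idle)

completion order = F, G, H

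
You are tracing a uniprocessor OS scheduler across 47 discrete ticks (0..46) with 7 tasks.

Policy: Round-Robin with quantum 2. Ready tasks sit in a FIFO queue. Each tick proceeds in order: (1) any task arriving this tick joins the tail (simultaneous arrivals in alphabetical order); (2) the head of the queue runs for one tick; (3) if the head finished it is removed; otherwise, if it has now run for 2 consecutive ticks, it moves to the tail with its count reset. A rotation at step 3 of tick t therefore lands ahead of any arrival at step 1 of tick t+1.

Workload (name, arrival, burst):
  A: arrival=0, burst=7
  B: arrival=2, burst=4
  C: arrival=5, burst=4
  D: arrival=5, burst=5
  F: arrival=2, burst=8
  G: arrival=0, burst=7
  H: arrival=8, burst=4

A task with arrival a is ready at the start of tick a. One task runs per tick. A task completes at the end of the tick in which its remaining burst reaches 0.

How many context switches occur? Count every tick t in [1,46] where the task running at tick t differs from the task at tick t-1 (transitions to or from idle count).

t=0: queue=[A,G] q_used=0 → run A
t=1: queue=[A,G] q_used=1 → run A
t=2: queue=[G,A,B,F] q_used=0 → run G
t=3: queue=[G,A,B,F] q_used=1 → run G
t=4: queue=[A,B,F,G] q_used=0 → run A
t=5: queue=[A,B,F,G,C,D] q_used=1 → run A
t=6: queue=[B,F,G,C,D,A] q_used=0 → run B
t=7: queue=[B,F,G,C,D,A] q_used=1 → run B
t=8: queue=[F,G,C,D,A,B,H] q_used=0 → run F
t=9: queue=[F,G,C,D,A,B,H] q_used=1 → run F
t=10: queue=[G,C,D,A,B,H,F] q_used=0 → run G
t=11: queue=[G,C,D,A,B,H,F] q_used=1 → run G
t=12: queue=[C,D,A,B,H,F,G] q_used=0 → run C
t=13: queue=[C,D,A,B,H,F,G] q_used=1 → run C
t=14: queue=[D,A,B,H,F,G,C] q_used=0 → run D
t=15: queue=[D,A,B,H,F,G,C] q_used=1 → run D
t=16: queue=[A,B,H,F,G,C,D] q_used=0 → run A
t=17: queue=[A,B,H,F,G,C,D] q_used=1 → run A
t=18: queue=[B,H,F,G,C,D,A] q_used=0 → run B
t=19: queue=[B,H,F,G,C,D,A] q_used=1 → run B
t=20: queue=[H,F,G,C,D,A] q_used=0 → run H
t=21: queue=[H,F,G,C,D,A] q_used=1 → run H
t=22: queue=[F,G,C,D,A,H] q_used=0 → run F
t=23: queue=[F,G,C,D,A,H] q_used=1 → run F
t=24: queue=[G,C,D,A,H,F] q_used=0 → run G
t=25: queue=[G,C,D,A,H,F] q_used=1 → run G
t=26: queue=[C,D,A,H,F,G] q_used=0 → run C
t=27: queue=[C,D,A,H,F,G] q_used=1 → run C
t=28: queue=[D,A,H,F,G] q_used=0 → run D
t=29: queue=[D,A,H,F,G] q_used=1 → run D
t=30: queue=[A,H,F,G,D] q_used=0 → run A
t=31: queue=[H,F,G,D] q_used=0 → run H
t=32: queue=[H,F,G,D] q_used=1 → run H
t=33: queue=[F,G,D] q_used=0 → run F
t=34: queue=[F,G,D] q_used=1 → run F
t=35: queue=[G,D,F] q_used=0 → run G
t=36: queue=[D,F] q_used=0 → run D
t=37: queue=[F] q_used=0 → run F
t=38: queue=[F] q_used=1 → run F
t=39: (idle)
t=40: (idle)
t=41: (idle)
t=42: (idle)
t=43: (idle)
t=44: (idle)
t=45: (idle)
t=46: (idle)

context switches = 21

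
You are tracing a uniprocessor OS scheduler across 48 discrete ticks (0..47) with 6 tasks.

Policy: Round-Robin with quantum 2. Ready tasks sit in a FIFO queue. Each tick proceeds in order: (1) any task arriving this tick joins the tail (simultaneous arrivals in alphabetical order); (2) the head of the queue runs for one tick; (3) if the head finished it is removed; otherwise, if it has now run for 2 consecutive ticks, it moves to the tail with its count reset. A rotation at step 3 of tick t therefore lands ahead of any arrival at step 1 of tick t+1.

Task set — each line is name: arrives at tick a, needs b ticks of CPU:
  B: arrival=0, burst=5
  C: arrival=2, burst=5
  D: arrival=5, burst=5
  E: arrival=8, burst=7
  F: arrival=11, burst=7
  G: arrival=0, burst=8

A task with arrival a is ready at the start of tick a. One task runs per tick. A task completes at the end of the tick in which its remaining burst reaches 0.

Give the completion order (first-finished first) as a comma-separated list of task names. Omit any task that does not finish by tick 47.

t=0: queue=[B,G] q_used=0 → run B
t=1: queue=[B,G] q_used=1 → run B
t=2: queue=[G,B,C] q_used=0 → run G
t=3: queue=[G,B,C] q_used=1 → run G
t=4: queue=[B,C,G] q_used=0 → run B
t=5: queue=[B,C,G,D] q_used=1 → run B
t=6: queue=[C,G,D,B] q_used=0 → run C
t=7: queue=[C,G,D,B] q_used=1 → run C
t=8: queue=[G,D,B,C,E] q_used=0 → run G
t=9: queue=[G,D,B,C,E] q_used=1 → run G
t=10: queue=[D,B,C,E,G] q_used=0 → run D
t=11: queue=[D,B,C,E,G,F] q_used=1 → run D
t=12: queue=[B,C,E,G,F,D] q_used=0 → run B
t=13: queue=[C,E,G,F,D] q_used=0 → run C
t=14: queue=[C,E,G,F,D] q_used=1 → run C
t=15: queue=[E,G,F,D,C] q_used=0 → run E
t=16: queue=[E,G,F,D,C] q_used=1 → run E
t=17: queue=[G,F,D,C,E] q_used=0 → run G
t=18: queue=[G,F,D,C,E] q_used=1 → run G
t=19: queue=[F,D,C,E,G] q_used=0 → run F
t=20: queue=[F,D,C,E,G] q_used=1 → run F
t=21: queue=[D,C,E,G,F] q_used=0 → run D
t=22: queue=[D,C,E,G,F] q_used=1 → run D
t=23: queue=[C,E,G,F,D] q_used=0 → run C
t=24: queue=[E,G,F,D] q_used=0 → run E
t=25: queue=[E,G,F,D] q_used=1 → run E
t=26: queue=[G,F,D,E] q_used=0 → run G
t=27: queue=[G,F,D,E] q_used=1 → run G
t=28: queue=[F,D,E] q_used=0 → run F
t=29: queue=[F,D,E] q_used=1 → run F
t=30: queue=[D,E,F] q_used=0 → run D
t=31: queue=[E,F] q_used=0 → run E
t=32: queue=[E,F] q_used=1 → run E
t=33: queue=[F,E] q_used=0 → run F
t=34: queue=[F,E] q_used=1 → run F
t=35: queue=[E,F] q_used=0 → run E
t=36: queue=[F] q_used=0 → run F
t=37: (idle)
t=38: (idle)
t=39: (idle)
t=40: (idle)
t=41: (idle)
t=42: (idle)
t=43: (idle)
t=44: (idle)
t=45: (idle)
t=46: (idle)
t=47: (idle)

completion order = B, C, G, D, E, F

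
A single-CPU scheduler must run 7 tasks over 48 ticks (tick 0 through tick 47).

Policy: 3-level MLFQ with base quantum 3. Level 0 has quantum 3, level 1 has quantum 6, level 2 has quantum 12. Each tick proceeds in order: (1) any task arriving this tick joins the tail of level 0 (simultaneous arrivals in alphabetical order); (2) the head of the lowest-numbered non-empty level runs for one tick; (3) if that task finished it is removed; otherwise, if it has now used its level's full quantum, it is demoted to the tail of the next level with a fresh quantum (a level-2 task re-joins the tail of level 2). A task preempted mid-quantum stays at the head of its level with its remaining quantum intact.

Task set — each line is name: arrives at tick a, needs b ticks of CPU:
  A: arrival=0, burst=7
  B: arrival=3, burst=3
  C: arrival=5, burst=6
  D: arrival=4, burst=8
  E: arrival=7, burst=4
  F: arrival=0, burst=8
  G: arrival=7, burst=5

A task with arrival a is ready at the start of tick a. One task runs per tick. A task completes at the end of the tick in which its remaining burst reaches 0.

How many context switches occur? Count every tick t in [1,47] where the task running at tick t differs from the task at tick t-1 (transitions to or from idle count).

context switches = 13

t=0: L0/L1/L2 = AF/-/- → run A
t=1: L0/L1/L2 = AF/-/- → run A
t=2: L0/L1/L2 = AF/-/- → run A
t=3: L0/L1/L2 = FB/A/- → run F
t=4: L0/L1/L2 = FBD/A/- → run F
t=5: L0/L1/L2 = FBDC/A/- → run F
t=6: L0/L1/L2 = BDC/AF/- → run B
t=7: L0/L1/L2 = BDCEG/AF/- → run B
t=8: L0/L1/L2 = BDCEG/AF/- → run B
t=9: L0/L1/L2 = DCEG/AF/- → run D
t=10: L0/L1/L2 = DCEG/AF/- → run D
t=11: L0/L1/L2 = DCEG/AF/- → run D
t=12: L0/L1/L2 = CEG/AFD/- → run C
t=13: L0/L1/L2 = CEG/AFD/- → run C
t=14: L0/L1/L2 = CEG/AFD/- → run C
t=15: L0/L1/L2 = EG/AFDC/- → run E
t=16: L0/L1/L2 = EG/AFDC/- → run E
t=17: L0/L1/L2 = EG/AFDC/- → run E
t=18: L0/L1/L2 = G/AFDCE/- → run G
t=19: L0/L1/L2 = G/AFDCE/- → run G
t=20: L0/L1/L2 = G/AFDCE/- → run G
t=21: L0/L1/L2 = -/AFDCEG/- → run A
t=22: L0/L1/L2 = -/AFDCEG/- → run A
t=23: L0/L1/L2 = -/AFDCEG/- → run A
t=24: L0/L1/L2 = -/AFDCEG/- → run A
t=25: L0/L1/L2 = -/FDCEG/- → run F
t=26: L0/L1/L2 = -/FDCEG/- → run F
t=27: L0/L1/L2 = -/FDCEG/- → run F
t=28: L0/L1/L2 = -/FDCEG/- → run F
t=29: L0/L1/L2 = -/FDCEG/- → run F
t=30: L0/L1/L2 = -/DCEG/- → run D
t=31: L0/L1/L2 = -/DCEG/- → run D
t=32: L0/L1/L2 = -/DCEG/- → run D
t=33: L0/L1/L2 = -/DCEG/- → run D
t=34: L0/L1/L2 = -/DCEG/- → run D
t=35: L0/L1/L2 = -/CEG/- → run C
t=36: L0/L1/L2 = -/CEG/- → run C
t=37: L0/L1/L2 = -/CEG/- → run C
t=38: L0/L1/L2 = -/EG/- → run E
t=39: L0/L1/L2 = -/G/- → run G
t=40: L0/L1/L2 = -/G/- → run G
t=41: (idle)
t=42: (idle)
t=43: (idle)
t=44: (idle)
t=45: (idle)
t=46: (idle)
t=47: (idle)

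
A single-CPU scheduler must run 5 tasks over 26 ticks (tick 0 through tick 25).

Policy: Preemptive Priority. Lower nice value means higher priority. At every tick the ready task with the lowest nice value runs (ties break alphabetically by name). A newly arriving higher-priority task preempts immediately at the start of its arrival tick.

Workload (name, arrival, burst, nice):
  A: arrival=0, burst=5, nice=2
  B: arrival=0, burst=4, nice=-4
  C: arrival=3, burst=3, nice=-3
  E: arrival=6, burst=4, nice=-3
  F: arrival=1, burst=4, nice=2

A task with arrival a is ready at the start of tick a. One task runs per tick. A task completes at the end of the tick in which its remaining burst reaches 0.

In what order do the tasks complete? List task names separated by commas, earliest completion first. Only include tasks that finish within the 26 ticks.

t=0: ready={A,B} → run B
t=1: ready={A,B,F} → run B
t=2: ready={A,B,F} → run B
t=3: ready={A,B,C,F} → run B
t=4: ready={A,C,F} → run C
t=5: ready={A,C,F} → run C
t=6: ready={A,C,E,F} → run C
t=7: ready={A,E,F} → run E
t=8: ready={A,E,F} → run E
t=9: ready={A,E,F} → run E
t=10: ready={A,E,F} → run E
t=11: ready={A,F} → run A
t=12: ready={A,F} → run A
t=13: ready={A,F} → run A
t=14: ready={A,F} → run A
t=15: ready={A,F} → run A
t=16: ready={F} → run F
t=17: ready={F} → run F
t=18: ready={F} → run F
t=19: ready={F} → run F
t=20: (idle)
t=21: (idle)
t=22: (idle)
t=23: (idle)
t=24: (idle)
t=25: (idle)

completion order = B, C, E, A, F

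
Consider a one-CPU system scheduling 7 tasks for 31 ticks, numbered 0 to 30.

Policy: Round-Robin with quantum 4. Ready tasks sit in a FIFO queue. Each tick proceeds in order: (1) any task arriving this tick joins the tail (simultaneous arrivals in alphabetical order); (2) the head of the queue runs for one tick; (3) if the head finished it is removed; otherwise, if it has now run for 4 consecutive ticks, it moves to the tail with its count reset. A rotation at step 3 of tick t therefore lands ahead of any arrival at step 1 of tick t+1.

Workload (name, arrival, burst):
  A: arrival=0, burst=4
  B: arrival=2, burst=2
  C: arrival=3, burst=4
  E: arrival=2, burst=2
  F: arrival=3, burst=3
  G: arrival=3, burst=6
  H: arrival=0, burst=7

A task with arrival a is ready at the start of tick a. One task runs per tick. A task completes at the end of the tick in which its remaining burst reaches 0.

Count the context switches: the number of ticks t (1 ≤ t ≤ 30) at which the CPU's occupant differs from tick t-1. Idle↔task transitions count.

context switches = 9

t=0: queue=[A,H] q_used=0 → run A
t=1: queue=[A,H] q_used=1 → run A
t=2: queue=[A,H,B,E] q_used=2 → run A
t=3: queue=[A,H,B,E,C,F,G] q_used=3 → run A
t=4: queue=[H,B,E,C,F,G] q_used=0 → run H
t=5: queue=[H,B,E,C,F,G] q_used=1 → run H
t=6: queue=[H,B,E,C,F,G] q_used=2 → run H
t=7: queue=[H,B,E,C,F,G] q_used=3 → run H
t=8: queue=[B,E,C,F,G,H] q_used=0 → run B
t=9: queue=[B,E,C,F,G,H] q_used=1 → run B
t=10: queue=[E,C,F,G,H] q_used=0 → run E
t=11: queue=[E,C,F,G,H] q_used=1 → run E
t=12: queue=[C,F,G,H] q_used=0 → run C
t=13: queue=[C,F,G,H] q_used=1 → run C
t=14: queue=[C,F,G,H] q_used=2 → run C
t=15: queue=[C,F,G,H] q_used=3 → run C
t=16: queue=[F,G,H] q_used=0 → run F
t=17: queue=[F,G,H] q_used=1 → run F
t=18: queue=[F,G,H] q_used=2 → run F
t=19: queue=[G,H] q_used=0 → run G
t=20: queue=[G,H] q_used=1 → run G
t=21: queue=[G,H] q_used=2 → run G
t=22: queue=[G,H] q_used=3 → run G
t=23: queue=[H,G] q_used=0 → run H
t=24: queue=[H,G] q_used=1 → run H
t=25: queue=[H,G] q_used=2 → run H
t=26: queue=[G] q_used=0 → run G
t=27: queue=[G] q_used=1 → run G
t=28: (idle)
t=29: (idle)
t=30: (idle)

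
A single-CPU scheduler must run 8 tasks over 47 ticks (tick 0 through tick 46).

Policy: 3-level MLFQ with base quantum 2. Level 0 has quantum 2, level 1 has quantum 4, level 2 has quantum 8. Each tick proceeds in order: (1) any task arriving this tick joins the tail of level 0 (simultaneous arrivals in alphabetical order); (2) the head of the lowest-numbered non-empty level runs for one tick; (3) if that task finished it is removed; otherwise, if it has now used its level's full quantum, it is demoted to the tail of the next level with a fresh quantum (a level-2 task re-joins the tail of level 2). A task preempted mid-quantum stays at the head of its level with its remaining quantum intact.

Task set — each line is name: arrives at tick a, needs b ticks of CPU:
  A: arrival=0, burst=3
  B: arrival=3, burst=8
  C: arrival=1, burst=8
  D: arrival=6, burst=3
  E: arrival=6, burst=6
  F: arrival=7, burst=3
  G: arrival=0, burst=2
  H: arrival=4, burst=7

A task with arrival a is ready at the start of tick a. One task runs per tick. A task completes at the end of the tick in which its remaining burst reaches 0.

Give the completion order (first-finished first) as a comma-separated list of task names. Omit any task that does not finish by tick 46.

t=0: L0/L1/L2 = AG/-/- → run A
t=1: L0/L1/L2 = AGC/-/- → run A
t=2: L0/L1/L2 = GC/A/- → run G
t=3: L0/L1/L2 = GCB/A/- → run G
t=4: L0/L1/L2 = CBH/A/- → run C
t=5: L0/L1/L2 = CBH/A/- → run C
t=6: L0/L1/L2 = BHDE/AC/- → run B
t=7: L0/L1/L2 = BHDEF/AC/- → run B
t=8: L0/L1/L2 = HDEF/ACB/- → run H
t=9: L0/L1/L2 = HDEF/ACB/- → run H
t=10: L0/L1/L2 = DEF/ACBH/- → run D
t=11: L0/L1/L2 = DEF/ACBH/- → run D
t=12: L0/L1/L2 = EF/ACBHD/- → run E
t=13: L0/L1/L2 = EF/ACBHD/- → run E
t=14: L0/L1/L2 = F/ACBHDE/- → run F
t=15: L0/L1/L2 = F/ACBHDE/- → run F
t=16: L0/L1/L2 = -/ACBHDEF/- → run A
t=17: L0/L1/L2 = -/CBHDEF/- → run C
t=18: L0/L1/L2 = -/CBHDEF/- → run C
t=19: L0/L1/L2 = -/CBHDEF/- → run C
t=20: L0/L1/L2 = -/CBHDEF/- → run C
t=21: L0/L1/L2 = -/BHDEF/C → run B
t=22: L0/L1/L2 = -/BHDEF/C → run B
t=23: L0/L1/L2 = -/BHDEF/C → run B
t=24: L0/L1/L2 = -/BHDEF/C → run B
t=25: L0/L1/L2 = -/HDEF/CB → run H
t=26: L0/L1/L2 = -/HDEF/CB → run H
t=27: L0/L1/L2 = -/HDEF/CB → run H
t=28: L0/L1/L2 = -/HDEF/CB → run H
t=29: L0/L1/L2 = -/DEF/CBH → run D
t=30: L0/L1/L2 = -/EF/CBH → run E
t=31: L0/L1/L2 = -/EF/CBH → run E
t=32: L0/L1/L2 = -/EF/CBH → run E
t=33: L0/L1/L2 = -/EF/CBH → run E
t=34: L0/L1/L2 = -/F/CBH → run F
t=35: L0/L1/L2 = -/-/CBH → run C
t=36: L0/L1/L2 = -/-/CBH → run C
t=37: L0/L1/L2 = -/-/BH → run B
t=38: L0/L1/L2 = -/-/BH → run B
t=39: L0/L1/L2 = -/-/H → run H
t=40: (idle)
t=41: (idle)
t=42: (idle)
t=43: (idle)
t=44: (idle)
t=45: (idle)
t=46: (idle)

completion order = G, A, D, E, F, C, B, H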